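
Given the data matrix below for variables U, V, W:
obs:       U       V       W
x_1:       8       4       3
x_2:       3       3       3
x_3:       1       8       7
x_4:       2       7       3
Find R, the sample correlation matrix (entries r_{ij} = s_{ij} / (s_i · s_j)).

Step 1 — column means:
  mean(U) = (8 + 3 + 1 + 2) / 4 = 14/4 = 3.5
  mean(V) = (4 + 3 + 8 + 7) / 4 = 22/4 = 5.5
  mean(W) = (3 + 3 + 7 + 3) / 4 = 16/4 = 4

Step 2 — sample variances and covariances s[i,j] = (1/(n-1)) · Σ_k (x_{k,i} - mean_i) · (x_{k,j} - mean_j), with n-1 = 3:
  s[U,U] = ((4.5)·(4.5) + (-0.5)·(-0.5) + (-2.5)·(-2.5) + (-1.5)·(-1.5)) / 3 = 29/3 = 9.6667
  s[U,V] = ((4.5)·(-1.5) + (-0.5)·(-2.5) + (-2.5)·(2.5) + (-1.5)·(1.5)) / 3 = -14/3 = -4.6667
  s[U,W] = ((4.5)·(-1) + (-0.5)·(-1) + (-2.5)·(3) + (-1.5)·(-1)) / 3 = -10/3 = -3.3333
  s[V,V] = ((-1.5)·(-1.5) + (-2.5)·(-2.5) + (2.5)·(2.5) + (1.5)·(1.5)) / 3 = 17/3 = 5.6667
  s[V,W] = ((-1.5)·(-1) + (-2.5)·(-1) + (2.5)·(3) + (1.5)·(-1)) / 3 = 10/3 = 3.3333
  s[W,W] = ((-1)·(-1) + (-1)·(-1) + (3)·(3) + (-1)·(-1)) / 3 = 12/3 = 4
  Sample standard deviations s_i = √(s[i,i]):
  s(U) = √(9.6667) = 3.1091
  s(V) = √(5.6667) = 2.3805
  s(W) = √(4) = 2

Step 3 — r_{ij} = s_{ij} / (s_i · s_j):
  r[U,U] = 1 (diagonal).
  r[U,V] = -4.6667 / (3.1091 · 2.3805) = -4.6667 / 7.4012 = -0.6305
  r[U,W] = -3.3333 / (3.1091 · 2) = -3.3333 / 6.2183 = -0.5361
  r[V,V] = 1 (diagonal).
  r[V,W] = 3.3333 / (2.3805 · 2) = 3.3333 / 4.761 = 0.7001
  r[W,W] = 1 (diagonal).

R is symmetric with unit diagonal. Assembling:

R = [[1, -0.6305, -0.5361],
 [-0.6305, 1, 0.7001],
 [-0.5361, 0.7001, 1]]


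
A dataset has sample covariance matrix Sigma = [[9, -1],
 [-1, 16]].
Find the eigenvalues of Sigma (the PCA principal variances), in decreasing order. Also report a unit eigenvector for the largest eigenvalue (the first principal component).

Step 1 — characteristic polynomial of 2×2 Sigma:
  det(Sigma - λI) = λ² - trace · λ + det = 0.
  trace = 9 + 16 = 25, det = 9·16 - (-1)² = 143.
Step 2 — discriminant:
  Δ = trace² - 4·det = 625 - 572 = 53.
Step 3 — eigenvalues:
  λ = (trace ± √Δ)/2 = (25 ± 7.2801)/2,
  λ_1 = 16.1401,  λ_2 = 8.8599.

Step 4 — unit eigenvector for λ_1: solve (Sigma - λ_1 I)v = 0. First row:
  (9 - 16.1401)·v_x + (-1)·v_y = 0, i.e. (-7.1401)·v_x + (-1)·v_y = 0,
  so v ∝ (b, λ_1 - a) = (-1, 7.1401); multiply by -1 so the first entry is positive: u = (1, -7.1401).
  ||u|| = √((1)² + (-7.1401)²) = √(51.9804) ≈ 7.2097,
  v_1 = u/||u|| ≈ (0.1387, -0.9903) (||v_1|| = 1).

λ_1 = 16.1401,  λ_2 = 8.8599;  v_1 ≈ (0.1387, -0.9903)


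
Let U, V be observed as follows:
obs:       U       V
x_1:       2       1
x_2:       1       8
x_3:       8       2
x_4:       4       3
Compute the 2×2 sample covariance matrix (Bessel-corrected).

Step 1 — column means:
  mean(U) = (2 + 1 + 8 + 4) / 4 = 15/4 = 3.75
  mean(V) = (1 + 8 + 2 + 3) / 4 = 14/4 = 3.5

Step 2 — sample covariance S[i,j] = (1/(n-1)) · Σ_k (x_{k,i} - mean_i) · (x_{k,j} - mean_j), with n-1 = 3.
  S[U,U] = ((-1.75)·(-1.75) + (-2.75)·(-2.75) + (4.25)·(4.25) + (0.25)·(0.25)) / 3 = 28.75/3 = 9.5833
  S[U,V] = ((-1.75)·(-2.5) + (-2.75)·(4.5) + (4.25)·(-1.5) + (0.25)·(-0.5)) / 3 = -14.5/3 = -4.8333
  S[V,V] = ((-2.5)·(-2.5) + (4.5)·(4.5) + (-1.5)·(-1.5) + (-0.5)·(-0.5)) / 3 = 29/3 = 9.6667

S is symmetric (S[j,i] = S[i,j]). Assembling:

S = [[9.5833, -4.8333],
 [-4.8333, 9.6667]]


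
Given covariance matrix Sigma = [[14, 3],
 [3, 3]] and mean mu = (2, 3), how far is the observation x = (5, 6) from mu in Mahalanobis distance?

Step 1 — centre the observation: (x - mu) = (3, 3).

Step 2 — invert Sigma. det(Sigma) = 14·3 - (3)² = 33.
  Sigma^{-1} = (1/det) · [[d, -b], [-b, a]] = [[0.0909, -0.0909],
 [-0.0909, 0.4242]].

Step 3 — form the quadratic (x - mu)^T · Sigma^{-1} · (x - mu):
  Sigma^{-1} · (x - mu) = (0, 1).
  (x - mu)^T · [Sigma^{-1} · (x - mu)] = (3)·(0) + (3)·(1) = 3.

Step 4 — take square root: d = √(3) ≈ 1.7321.

d(x, mu) = √(3) ≈ 1.7321


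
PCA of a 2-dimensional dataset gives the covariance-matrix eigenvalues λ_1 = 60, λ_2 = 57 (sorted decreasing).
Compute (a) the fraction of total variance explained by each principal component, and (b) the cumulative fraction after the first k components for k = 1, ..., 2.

Step 1 — total variance = trace(Sigma) = Σ λ_i = 60 + 57 = 117.

Step 2 — fraction explained by component i = λ_i / Σ λ:
  PC1: 60/117 = 0.5128
  PC2: 57/117 = 0.4872

Step 3 — cumulative fraction after k components = (λ_1 + ... + λ_k) / Σ λ:
  k = 1: 60/117 = 0.5128
  k = 2: (60 + 57)/117 = 117/117 = 1

Summary (fraction, with percent):

explained: PC1 0.5128 (51.28%), PC2 0.4872 (48.72%);  cumulative: 0.5128, 1


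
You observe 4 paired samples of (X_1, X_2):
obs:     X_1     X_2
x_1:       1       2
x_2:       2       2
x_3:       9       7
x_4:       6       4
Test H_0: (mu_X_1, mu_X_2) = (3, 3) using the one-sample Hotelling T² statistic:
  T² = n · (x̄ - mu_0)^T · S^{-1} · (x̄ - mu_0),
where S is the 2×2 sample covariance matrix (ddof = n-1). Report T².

Step 1 — sample mean vector:
  mean(X_1) = (1 + 2 + 9 + 6) / 4 = 18/4 = 4.5
  mean(X_2) = (2 + 2 + 7 + 4) / 4 = 15/4 = 3.75
  x̄ = (4.5, 3.75),  deviation x̄ - mu_0 = (4.5, 3.75) - (3, 3) = (1.5, 0.75).

Step 2 — sample covariance matrix, S[i,j] = (1/(n-1)) · Σ_k (x_{k,i} - mean_i) · (x_{k,j} - mean_j), divisor n-1 = 3:
  S[X_1,X_1] = ((-3.5)·(-3.5) + (-2.5)·(-2.5) + (4.5)·(4.5) + (1.5)·(1.5)) / 3 = 41/3 = 13.6667
  S[X_1,X_2] = ((-3.5)·(-1.75) + (-2.5)·(-1.75) + (4.5)·(3.25) + (1.5)·(0.25)) / 3 = 25.5/3 = 8.5
  S[X_2,X_2] = ((-1.75)·(-1.75) + (-1.75)·(-1.75) + (3.25)·(3.25) + (0.25)·(0.25)) / 3 = 16.75/3 = 5.5833
  S = [[13.6667, 8.5],
 [8.5, 5.5833]].

Step 3 — invert S. det(S) = 13.6667·5.5833 - (8.5)² = 4.0556.
  S^{-1} = (1/det) · [[d, -b], [-b, a]] = [[1.3767, -2.0959],
 [-2.0959, 3.3699]].

Step 4 — quadratic form (x̄ - mu_0)^T · S^{-1} · (x̄ - mu_0):
  S^{-1} · (x̄ - mu_0) = (0.4932, -0.6164),
  (x̄ - mu_0)^T · [...] = (1.5)·(0.4932) + (0.75)·(-0.6164) = 0.2774.

Step 5 — scale by n: T² = 4 · 0.2774 = 1.1096.

T² ≈ 1.1096


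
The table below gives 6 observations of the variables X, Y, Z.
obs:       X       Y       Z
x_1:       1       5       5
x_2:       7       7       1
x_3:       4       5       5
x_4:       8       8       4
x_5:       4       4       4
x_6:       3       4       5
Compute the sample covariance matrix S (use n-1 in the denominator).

Step 1 — column means:
  mean(X) = (1 + 7 + 4 + 8 + 4 + 3) / 6 = 27/6 = 4.5
  mean(Y) = (5 + 7 + 5 + 8 + 4 + 4) / 6 = 33/6 = 5.5
  mean(Z) = (5 + 1 + 5 + 4 + 4 + 5) / 6 = 24/6 = 4

Step 2 — sample covariance S[i,j] = (1/(n-1)) · Σ_k (x_{k,i} - mean_i) · (x_{k,j} - mean_j), with n-1 = 5.
  S[X,X] = ((-3.5)·(-3.5) + (2.5)·(2.5) + (-0.5)·(-0.5) + (3.5)·(3.5) + (-0.5)·(-0.5) + (-1.5)·(-1.5)) / 5 = 33.5/5 = 6.7
  S[X,Y] = ((-3.5)·(-0.5) + (2.5)·(1.5) + (-0.5)·(-0.5) + (3.5)·(2.5) + (-0.5)·(-1.5) + (-1.5)·(-1.5)) / 5 = 17.5/5 = 3.5
  S[X,Z] = ((-3.5)·(1) + (2.5)·(-3) + (-0.5)·(1) + (3.5)·(0) + (-0.5)·(0) + (-1.5)·(1)) / 5 = -13/5 = -2.6
  S[Y,Y] = ((-0.5)·(-0.5) + (1.5)·(1.5) + (-0.5)·(-0.5) + (2.5)·(2.5) + (-1.5)·(-1.5) + (-1.5)·(-1.5)) / 5 = 13.5/5 = 2.7
  S[Y,Z] = ((-0.5)·(1) + (1.5)·(-3) + (-0.5)·(1) + (2.5)·(0) + (-1.5)·(0) + (-1.5)·(1)) / 5 = -7/5 = -1.4
  S[Z,Z] = ((1)·(1) + (-3)·(-3) + (1)·(1) + (0)·(0) + (0)·(0) + (1)·(1)) / 5 = 12/5 = 2.4

S is symmetric (S[j,i] = S[i,j]). Assembling:

S = [[6.7, 3.5, -2.6],
 [3.5, 2.7, -1.4],
 [-2.6, -1.4, 2.4]]


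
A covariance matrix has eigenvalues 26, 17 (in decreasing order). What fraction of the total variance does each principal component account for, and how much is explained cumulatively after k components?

Step 1 — total variance = trace(Sigma) = Σ λ_i = 26 + 17 = 43.

Step 2 — fraction explained by component i = λ_i / Σ λ:
  PC1: 26/43 = 0.6047
  PC2: 17/43 = 0.3953

Step 3 — cumulative fraction after k components = (λ_1 + ... + λ_k) / Σ λ:
  k = 1: 26/43 = 0.6047
  k = 2: (26 + 17)/43 = 43/43 = 1

Summary (fraction, with percent):

explained: PC1 0.6047 (60.47%), PC2 0.3953 (39.53%);  cumulative: 0.6047, 1


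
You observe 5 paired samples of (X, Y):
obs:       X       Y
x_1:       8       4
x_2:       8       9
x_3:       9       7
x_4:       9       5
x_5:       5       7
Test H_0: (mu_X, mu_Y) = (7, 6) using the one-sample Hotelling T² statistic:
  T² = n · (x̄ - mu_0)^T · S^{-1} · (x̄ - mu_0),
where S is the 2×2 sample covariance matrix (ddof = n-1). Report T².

Step 1 — sample mean vector:
  mean(X) = (8 + 8 + 9 + 9 + 5) / 5 = 39/5 = 7.8
  mean(Y) = (4 + 9 + 7 + 5 + 7) / 5 = 32/5 = 6.4
  x̄ = (7.8, 6.4),  deviation x̄ - mu_0 = (7.8, 6.4) - (7, 6) = (0.8, 0.4).

Step 2 — sample covariance matrix, S[i,j] = (1/(n-1)) · Σ_k (x_{k,i} - mean_i) · (x_{k,j} - mean_j), divisor n-1 = 4:
  S[X,X] = ((0.2)·(0.2) + (0.2)·(0.2) + (1.2)·(1.2) + (1.2)·(1.2) + (-2.8)·(-2.8)) / 4 = 10.8/4 = 2.7
  S[X,Y] = ((0.2)·(-2.4) + (0.2)·(2.6) + (1.2)·(0.6) + (1.2)·(-1.4) + (-2.8)·(0.6)) / 4 = -2.6/4 = -0.65
  S[Y,Y] = ((-2.4)·(-2.4) + (2.6)·(2.6) + (0.6)·(0.6) + (-1.4)·(-1.4) + (0.6)·(0.6)) / 4 = 15.2/4 = 3.8
  S = [[2.7, -0.65],
 [-0.65, 3.8]].

Step 3 — invert S. det(S) = 2.7·3.8 - (-0.65)² = 9.8375.
  S^{-1} = (1/det) · [[d, -b], [-b, a]] = [[0.3863, 0.0661],
 [0.0661, 0.2745]].

Step 4 — quadratic form (x̄ - mu_0)^T · S^{-1} · (x̄ - mu_0):
  S^{-1} · (x̄ - mu_0) = (0.3355, 0.1626),
  (x̄ - mu_0)^T · [...] = (0.8)·(0.3355) + (0.4)·(0.1626) = 0.3334.

Step 5 — scale by n: T² = 5 · 0.3334 = 1.6671.

T² ≈ 1.6671


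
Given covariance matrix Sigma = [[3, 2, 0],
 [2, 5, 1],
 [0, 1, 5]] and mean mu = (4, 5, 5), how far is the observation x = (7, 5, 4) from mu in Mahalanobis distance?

Step 1 — centre the observation: (x - mu) = (3, 0, -1).

Step 2 — invert Sigma (cofactor / det for 3×3, or solve directly):
  Sigma^{-1} = [[0.4615, -0.1923, 0.0385],
 [-0.1923, 0.2885, -0.0577],
 [0.0385, -0.0577, 0.2115]].

Step 3 — form the quadratic (x - mu)^T · Sigma^{-1} · (x - mu):
  Sigma^{-1} · (x - mu) = (1.3462, -0.5192, -0.0962).
  (x - mu)^T · [Sigma^{-1} · (x - mu)] = (3)·(1.3462) + (0)·(-0.5192) + (-1)·(-0.0962) = 4.1346.

Step 4 — take square root: d = √(4.1346) ≈ 2.0334.

d(x, mu) = √(4.1346) ≈ 2.0334


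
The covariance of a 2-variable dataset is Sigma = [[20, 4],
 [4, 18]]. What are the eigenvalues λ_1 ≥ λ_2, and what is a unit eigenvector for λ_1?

Step 1 — characteristic polynomial of 2×2 Sigma:
  det(Sigma - λI) = λ² - trace · λ + det = 0.
  trace = 20 + 18 = 38, det = 20·18 - (4)² = 344.
Step 2 — discriminant:
  Δ = trace² - 4·det = 1444 - 1376 = 68.
Step 3 — eigenvalues:
  λ = (trace ± √Δ)/2 = (38 ± 8.2462)/2,
  λ_1 = 23.1231,  λ_2 = 14.8769.

Step 4 — unit eigenvector for λ_1: solve (Sigma - λ_1 I)v = 0. First row:
  (20 - 23.1231)·v_x + (4)·v_y = 0, i.e. (-3.1231)·v_x + (4)·v_y = 0,
  so v ∝ (b, λ_1 - a) = (4, 3.1231) = u.
  ||u|| = √((4)² + (3.1231)²) = √(25.7538) ≈ 5.0748,
  v_1 = u/||u|| ≈ (0.7882, 0.6154) (||v_1|| = 1).

λ_1 = 23.1231,  λ_2 = 14.8769;  v_1 ≈ (0.7882, 0.6154)


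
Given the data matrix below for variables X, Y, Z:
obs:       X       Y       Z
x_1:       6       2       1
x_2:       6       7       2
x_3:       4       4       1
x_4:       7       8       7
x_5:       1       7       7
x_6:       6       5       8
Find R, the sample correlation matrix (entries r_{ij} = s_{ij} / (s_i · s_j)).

Step 1 — column means:
  mean(X) = (6 + 6 + 4 + 7 + 1 + 6) / 6 = 30/6 = 5
  mean(Y) = (2 + 7 + 4 + 8 + 7 + 5) / 6 = 33/6 = 5.5
  mean(Z) = (1 + 2 + 1 + 7 + 7 + 8) / 6 = 26/6 = 4.3333

Step 2 — sample variances and covariances s[i,j] = (1/(n-1)) · Σ_k (x_{k,i} - mean_i) · (x_{k,j} - mean_j), with n-1 = 5:
  s[X,X] = ((1)·(1) + (1)·(1) + (-1)·(-1) + (2)·(2) + (-4)·(-4) + (1)·(1)) / 5 = 24/5 = 4.8
  s[X,Y] = ((1)·(-3.5) + (1)·(1.5) + (-1)·(-1.5) + (2)·(2.5) + (-4)·(1.5) + (1)·(-0.5)) / 5 = -2/5 = -0.4
  s[X,Z] = ((1)·(-3.3333) + (1)·(-2.3333) + (-1)·(-3.3333) + (2)·(2.6667) + (-4)·(2.6667) + (1)·(3.6667)) / 5 = -4/5 = -0.8
  s[Y,Y] = ((-3.5)·(-3.5) + (1.5)·(1.5) + (-1.5)·(-1.5) + (2.5)·(2.5) + (1.5)·(1.5) + (-0.5)·(-0.5)) / 5 = 25.5/5 = 5.1
  s[Y,Z] = ((-3.5)·(-3.3333) + (1.5)·(-2.3333) + (-1.5)·(-3.3333) + (2.5)·(2.6667) + (1.5)·(2.6667) + (-0.5)·(3.6667)) / 5 = 22/5 = 4.4
  s[Z,Z] = ((-3.3333)·(-3.3333) + (-2.3333)·(-2.3333) + (-3.3333)·(-3.3333) + (2.6667)·(2.6667) + (2.6667)·(2.6667) + (3.6667)·(3.6667)) / 5 = 55.3333/5 = 11.0667
  Sample standard deviations s_i = √(s[i,i]):
  s(X) = √(4.8) = 2.1909
  s(Y) = √(5.1) = 2.2583
  s(Z) = √(11.0667) = 3.3267

Step 3 — r_{ij} = s_{ij} / (s_i · s_j):
  r[X,X] = 1 (diagonal).
  r[X,Y] = -0.4 / (2.1909 · 2.2583) = -0.4 / 4.9477 = -0.0808
  r[X,Z] = -0.8 / (2.1909 · 3.3267) = -0.8 / 7.2883 = -0.1098
  r[Y,Y] = 1 (diagonal).
  r[Y,Z] = 4.4 / (2.2583 · 3.3267) = 4.4 / 7.5127 = 0.5857
  r[Z,Z] = 1 (diagonal).

R is symmetric with unit diagonal. Assembling:

R = [[1, -0.0808, -0.1098],
 [-0.0808, 1, 0.5857],
 [-0.1098, 0.5857, 1]]


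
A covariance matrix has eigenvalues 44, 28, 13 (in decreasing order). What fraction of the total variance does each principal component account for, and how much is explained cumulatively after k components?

Step 1 — total variance = trace(Sigma) = Σ λ_i = 44 + 28 + 13 = 85.

Step 2 — fraction explained by component i = λ_i / Σ λ:
  PC1: 44/85 = 0.5176
  PC2: 28/85 = 0.3294
  PC3: 13/85 = 0.1529

Step 3 — cumulative fraction after k components = (λ_1 + ... + λ_k) / Σ λ:
  k = 1: 44/85 = 0.5176
  k = 2: (44 + 28)/85 = 72/85 = 0.8471
  k = 3: (44 + 28 + 13)/85 = 85/85 = 1

Summary (fraction, with percent):

explained: PC1 0.5176 (51.76%), PC2 0.3294 (32.94%), PC3 0.1529 (15.29%);  cumulative: 0.5176, 0.8471, 1


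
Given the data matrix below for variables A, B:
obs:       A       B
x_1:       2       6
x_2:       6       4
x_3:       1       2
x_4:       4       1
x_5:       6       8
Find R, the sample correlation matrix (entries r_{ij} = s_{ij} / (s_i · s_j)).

Step 1 — column means:
  mean(A) = (2 + 6 + 1 + 4 + 6) / 5 = 19/5 = 3.8
  mean(B) = (6 + 4 + 2 + 1 + 8) / 5 = 21/5 = 4.2

Step 2 — sample variances and covariances s[i,j] = (1/(n-1)) · Σ_k (x_{k,i} - mean_i) · (x_{k,j} - mean_j), with n-1 = 4:
  s[A,A] = ((-1.8)·(-1.8) + (2.2)·(2.2) + (-2.8)·(-2.8) + (0.2)·(0.2) + (2.2)·(2.2)) / 4 = 20.8/4 = 5.2
  s[A,B] = ((-1.8)·(1.8) + (2.2)·(-0.2) + (-2.8)·(-2.2) + (0.2)·(-3.2) + (2.2)·(3.8)) / 4 = 10.2/4 = 2.55
  s[B,B] = ((1.8)·(1.8) + (-0.2)·(-0.2) + (-2.2)·(-2.2) + (-3.2)·(-3.2) + (3.8)·(3.8)) / 4 = 32.8/4 = 8.2
  Sample standard deviations s_i = √(s[i,i]):
  s(A) = √(5.2) = 2.2804
  s(B) = √(8.2) = 2.8636

Step 3 — r_{ij} = s_{ij} / (s_i · s_j):
  r[A,A] = 1 (diagonal).
  r[A,B] = 2.55 / (2.2804 · 2.8636) = 2.55 / 6.5299 = 0.3905
  r[B,B] = 1 (diagonal).

R is symmetric with unit diagonal. Assembling:

R = [[1, 0.3905],
 [0.3905, 1]]


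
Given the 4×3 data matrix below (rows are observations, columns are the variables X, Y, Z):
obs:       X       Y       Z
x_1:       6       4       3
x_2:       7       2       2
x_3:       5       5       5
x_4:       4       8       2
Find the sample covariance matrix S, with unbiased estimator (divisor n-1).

Step 1 — column means:
  mean(X) = (6 + 7 + 5 + 4) / 4 = 22/4 = 5.5
  mean(Y) = (4 + 2 + 5 + 8) / 4 = 19/4 = 4.75
  mean(Z) = (3 + 2 + 5 + 2) / 4 = 12/4 = 3

Step 2 — sample covariance S[i,j] = (1/(n-1)) · Σ_k (x_{k,i} - mean_i) · (x_{k,j} - mean_j), with n-1 = 3.
  S[X,X] = ((0.5)·(0.5) + (1.5)·(1.5) + (-0.5)·(-0.5) + (-1.5)·(-1.5)) / 3 = 5/3 = 1.6667
  S[X,Y] = ((0.5)·(-0.75) + (1.5)·(-2.75) + (-0.5)·(0.25) + (-1.5)·(3.25)) / 3 = -9.5/3 = -3.1667
  S[X,Z] = ((0.5)·(0) + (1.5)·(-1) + (-0.5)·(2) + (-1.5)·(-1)) / 3 = -1/3 = -0.3333
  S[Y,Y] = ((-0.75)·(-0.75) + (-2.75)·(-2.75) + (0.25)·(0.25) + (3.25)·(3.25)) / 3 = 18.75/3 = 6.25
  S[Y,Z] = ((-0.75)·(0) + (-2.75)·(-1) + (0.25)·(2) + (3.25)·(-1)) / 3 = 0/3 = 0
  S[Z,Z] = ((0)·(0) + (-1)·(-1) + (2)·(2) + (-1)·(-1)) / 3 = 6/3 = 2

S is symmetric (S[j,i] = S[i,j]). Assembling:

S = [[1.6667, -3.1667, -0.3333],
 [-3.1667, 6.25, 0],
 [-0.3333, 0, 2]]


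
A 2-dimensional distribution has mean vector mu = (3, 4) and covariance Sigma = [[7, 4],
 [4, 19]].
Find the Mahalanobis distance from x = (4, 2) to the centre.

Step 1 — centre the observation: (x - mu) = (1, -2).

Step 2 — invert Sigma. det(Sigma) = 7·19 - (4)² = 117.
  Sigma^{-1} = (1/det) · [[d, -b], [-b, a]] = [[0.1624, -0.0342],
 [-0.0342, 0.0598]].

Step 3 — form the quadratic (x - mu)^T · Sigma^{-1} · (x - mu):
  Sigma^{-1} · (x - mu) = (0.2308, -0.1538).
  (x - mu)^T · [Sigma^{-1} · (x - mu)] = (1)·(0.2308) + (-2)·(-0.1538) = 0.5385.

Step 4 — take square root: d = √(0.5385) ≈ 0.7338.

d(x, mu) = √(0.5385) ≈ 0.7338


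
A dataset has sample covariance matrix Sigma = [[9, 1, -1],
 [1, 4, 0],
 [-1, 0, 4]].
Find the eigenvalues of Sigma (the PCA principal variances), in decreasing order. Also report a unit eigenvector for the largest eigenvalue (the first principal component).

Step 1 — characteristic polynomial p(λ) = det(λI - Sigma) = λ³ - tr·λ² + c_1·λ - det, where tr = trace, c_1 = sum of the principal 2×2 minors, det = det(Sigma):
  tr = 9 + 4 + 4 = 17,
  c_1 = (9·4 - (1)²) + (9·4 - (-1)²) + (4·4 - (0)²) = 35 + 35 + 16 = 86,
  det = 9·(4·4 - (0)²) - (1)·((1)·4 - (0)·(-1)) + (-1)·((1)·(0) - 4·(-1)) = 9·(16) - (1)·(4) + (-1)·(4) = 136.
  So p(λ) = λ³ - 17λ² + 86λ - 136.
Step 2 — look for an integer root (rational root theorem: any rational root is an integer divisor of 136). Testing λ = 4:
  p(4) = 64 - 272 + 344 - 136 = 0  ✓
  Dividing out (λ - 4): p(λ) = (λ - 4)(λ² - 13λ + 34).
Step 3 — remaining eigenvalues from the quadratic λ² - 13λ + 34 = 0:
  Δ = 13² - 4·34 = 169 - 136 = 33,  λ = (13 ± √33)/2 = (13 ± 5.7446)/2 ≈ 9.3723 or 3.6277.
  Sorted: λ_1 = 9.3723,  λ_2 = 4,  λ_3 = 3.6277  (check: sum = 17 = tr ✓).

Step 4 — unit eigenvector for λ_1 ≈ 9.3723: v spans the null space of (Sigma - λ_1 I), whose rows are
  r_1 = (-0.3723, 1, -1),  r_2 = (1, -5.3723, 0),  r_3 = (-1, 0, -5.3723).
  v is orthogonal to every row, so take v ∝ r_1 × r_2 = ((1)·(0) - (-1)·(-5.3723), (-1)·(1) - (-0.3723)·(0), (-0.3723)·(-5.3723) - (1)·(1)) ≈ (-5.3723, -1, 1).
  Rescale (multiply by -1 so the first nonzero entry is positive): u = (5.3723, 1, -1).
  ||u|| = √((5.3723)² + (1)² + (-1)²) = √(30.8614) ≈ 5.5553,  v_1 = u/||u|| ≈ (0.9671, 0.18, -0.18) (||v_1|| = 1).

λ_1 = 9.3723,  λ_2 = 4,  λ_3 = 3.6277;  v_1 ≈ (0.9671, 0.18, -0.18)


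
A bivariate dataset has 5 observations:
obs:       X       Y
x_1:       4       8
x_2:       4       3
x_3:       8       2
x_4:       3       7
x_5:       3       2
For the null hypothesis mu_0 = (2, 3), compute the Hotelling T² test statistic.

Step 1 — sample mean vector:
  mean(X) = (4 + 4 + 8 + 3 + 3) / 5 = 22/5 = 4.4
  mean(Y) = (8 + 3 + 2 + 7 + 2) / 5 = 22/5 = 4.4
  x̄ = (4.4, 4.4),  deviation x̄ - mu_0 = (4.4, 4.4) - (2, 3) = (2.4, 1.4).

Step 2 — sample covariance matrix, S[i,j] = (1/(n-1)) · Σ_k (x_{k,i} - mean_i) · (x_{k,j} - mean_j), divisor n-1 = 4:
  S[X,X] = ((-0.4)·(-0.4) + (-0.4)·(-0.4) + (3.6)·(3.6) + (-1.4)·(-1.4) + (-1.4)·(-1.4)) / 4 = 17.2/4 = 4.3
  S[X,Y] = ((-0.4)·(3.6) + (-0.4)·(-1.4) + (3.6)·(-2.4) + (-1.4)·(2.6) + (-1.4)·(-2.4)) / 4 = -9.8/4 = -2.45
  S[Y,Y] = ((3.6)·(3.6) + (-1.4)·(-1.4) + (-2.4)·(-2.4) + (2.6)·(2.6) + (-2.4)·(-2.4)) / 4 = 33.2/4 = 8.3
  S = [[4.3, -2.45],
 [-2.45, 8.3]].

Step 3 — invert S. det(S) = 4.3·8.3 - (-2.45)² = 29.6875.
  S^{-1} = (1/det) · [[d, -b], [-b, a]] = [[0.2796, 0.0825],
 [0.0825, 0.1448]].

Step 4 — quadratic form (x̄ - mu_0)^T · S^{-1} · (x̄ - mu_0):
  S^{-1} · (x̄ - mu_0) = (0.7865, 0.4008),
  (x̄ - mu_0)^T · [...] = (2.4)·(0.7865) + (1.4)·(0.4008) = 2.4488.

Step 5 — scale by n: T² = 5 · 2.4488 = 12.2442.

T² ≈ 12.2442


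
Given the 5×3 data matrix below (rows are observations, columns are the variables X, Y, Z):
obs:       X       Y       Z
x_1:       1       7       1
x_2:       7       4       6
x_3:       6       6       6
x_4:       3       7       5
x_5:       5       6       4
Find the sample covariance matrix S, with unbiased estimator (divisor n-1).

Step 1 — column means:
  mean(X) = (1 + 7 + 6 + 3 + 5) / 5 = 22/5 = 4.4
  mean(Y) = (7 + 4 + 6 + 7 + 6) / 5 = 30/5 = 6
  mean(Z) = (1 + 6 + 6 + 5 + 4) / 5 = 22/5 = 4.4

Step 2 — sample covariance S[i,j] = (1/(n-1)) · Σ_k (x_{k,i} - mean_i) · (x_{k,j} - mean_j), with n-1 = 4.
  S[X,X] = ((-3.4)·(-3.4) + (2.6)·(2.6) + (1.6)·(1.6) + (-1.4)·(-1.4) + (0.6)·(0.6)) / 4 = 23.2/4 = 5.8
  S[X,Y] = ((-3.4)·(1) + (2.6)·(-2) + (1.6)·(0) + (-1.4)·(1) + (0.6)·(0)) / 4 = -10/4 = -2.5
  S[X,Z] = ((-3.4)·(-3.4) + (2.6)·(1.6) + (1.6)·(1.6) + (-1.4)·(0.6) + (0.6)·(-0.4)) / 4 = 17.2/4 = 4.3
  S[Y,Y] = ((1)·(1) + (-2)·(-2) + (0)·(0) + (1)·(1) + (0)·(0)) / 4 = 6/4 = 1.5
  S[Y,Z] = ((1)·(-3.4) + (-2)·(1.6) + (0)·(1.6) + (1)·(0.6) + (0)·(-0.4)) / 4 = -6/4 = -1.5
  S[Z,Z] = ((-3.4)·(-3.4) + (1.6)·(1.6) + (1.6)·(1.6) + (0.6)·(0.6) + (-0.4)·(-0.4)) / 4 = 17.2/4 = 4.3

S is symmetric (S[j,i] = S[i,j]). Assembling:

S = [[5.8, -2.5, 4.3],
 [-2.5, 1.5, -1.5],
 [4.3, -1.5, 4.3]]


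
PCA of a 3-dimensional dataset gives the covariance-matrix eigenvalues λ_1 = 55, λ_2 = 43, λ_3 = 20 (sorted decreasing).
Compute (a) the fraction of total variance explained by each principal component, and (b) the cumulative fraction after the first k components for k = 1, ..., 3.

Step 1 — total variance = trace(Sigma) = Σ λ_i = 55 + 43 + 20 = 118.

Step 2 — fraction explained by component i = λ_i / Σ λ:
  PC1: 55/118 = 0.4661
  PC2: 43/118 = 0.3644
  PC3: 20/118 = 0.1695

Step 3 — cumulative fraction after k components = (λ_1 + ... + λ_k) / Σ λ:
  k = 1: 55/118 = 0.4661
  k = 2: (55 + 43)/118 = 98/118 = 0.8305
  k = 3: (55 + 43 + 20)/118 = 118/118 = 1

Summary (fraction, with percent):

explained: PC1 0.4661 (46.61%), PC2 0.3644 (36.44%), PC3 0.1695 (16.95%);  cumulative: 0.4661, 0.8305, 1


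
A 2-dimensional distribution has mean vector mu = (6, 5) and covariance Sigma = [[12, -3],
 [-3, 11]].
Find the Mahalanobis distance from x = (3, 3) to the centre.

Step 1 — centre the observation: (x - mu) = (-3, -2).

Step 2 — invert Sigma. det(Sigma) = 12·11 - (-3)² = 123.
  Sigma^{-1} = (1/det) · [[d, -b], [-b, a]] = [[0.0894, 0.0244],
 [0.0244, 0.0976]].

Step 3 — form the quadratic (x - mu)^T · Sigma^{-1} · (x - mu):
  Sigma^{-1} · (x - mu) = (-0.3171, -0.2683).
  (x - mu)^T · [Sigma^{-1} · (x - mu)] = (-3)·(-0.3171) + (-2)·(-0.2683) = 1.4878.

Step 4 — take square root: d = √(1.4878) ≈ 1.2198.

d(x, mu) = √(1.4878) ≈ 1.2198


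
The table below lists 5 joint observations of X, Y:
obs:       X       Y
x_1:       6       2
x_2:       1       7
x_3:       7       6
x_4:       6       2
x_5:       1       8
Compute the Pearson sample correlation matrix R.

Step 1 — column means:
  mean(X) = (6 + 1 + 7 + 6 + 1) / 5 = 21/5 = 4.2
  mean(Y) = (2 + 7 + 6 + 2 + 8) / 5 = 25/5 = 5

Step 2 — sample variances and covariances s[i,j] = (1/(n-1)) · Σ_k (x_{k,i} - mean_i) · (x_{k,j} - mean_j), with n-1 = 4:
  s[X,X] = ((1.8)·(1.8) + (-3.2)·(-3.2) + (2.8)·(2.8) + (1.8)·(1.8) + (-3.2)·(-3.2)) / 4 = 34.8/4 = 8.7
  s[X,Y] = ((1.8)·(-3) + (-3.2)·(2) + (2.8)·(1) + (1.8)·(-3) + (-3.2)·(3)) / 4 = -24/4 = -6
  s[Y,Y] = ((-3)·(-3) + (2)·(2) + (1)·(1) + (-3)·(-3) + (3)·(3)) / 4 = 32/4 = 8
  Sample standard deviations s_i = √(s[i,i]):
  s(X) = √(8.7) = 2.9496
  s(Y) = √(8) = 2.8284

Step 3 — r_{ij} = s_{ij} / (s_i · s_j):
  r[X,X] = 1 (diagonal).
  r[X,Y] = -6 / (2.9496 · 2.8284) = -6 / 8.3427 = -0.7192
  r[Y,Y] = 1 (diagonal).

R is symmetric with unit diagonal. Assembling:

R = [[1, -0.7192],
 [-0.7192, 1]]


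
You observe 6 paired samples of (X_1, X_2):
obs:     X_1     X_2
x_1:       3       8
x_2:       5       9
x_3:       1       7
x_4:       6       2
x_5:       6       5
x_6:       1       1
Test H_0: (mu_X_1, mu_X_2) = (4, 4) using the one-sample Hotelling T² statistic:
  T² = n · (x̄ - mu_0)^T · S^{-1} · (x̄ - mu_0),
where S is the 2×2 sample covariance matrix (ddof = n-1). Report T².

Step 1 — sample mean vector:
  mean(X_1) = (3 + 5 + 1 + 6 + 6 + 1) / 6 = 22/6 = 3.6667
  mean(X_2) = (8 + 9 + 7 + 2 + 5 + 1) / 6 = 32/6 = 5.3333
  x̄ = (3.6667, 5.3333),  deviation x̄ - mu_0 = (3.6667, 5.3333) - (4, 4) = (-0.3333, 1.3333).

Step 2 — sample covariance matrix, S[i,j] = (1/(n-1)) · Σ_k (x_{k,i} - mean_i) · (x_{k,j} - mean_j), divisor n-1 = 5:
  S[X_1,X_1] = ((-0.6667)·(-0.6667) + (1.3333)·(1.3333) + (-2.6667)·(-2.6667) + (2.3333)·(2.3333) + (2.3333)·(2.3333) + (-2.6667)·(-2.6667)) / 5 = 27.3333/5 = 5.4667
  S[X_1,X_2] = ((-0.6667)·(2.6667) + (1.3333)·(3.6667) + (-2.6667)·(1.6667) + (2.3333)·(-3.3333) + (2.3333)·(-0.3333) + (-2.6667)·(-4.3333)) / 5 = 1.6667/5 = 0.3333
  S[X_2,X_2] = ((2.6667)·(2.6667) + (3.6667)·(3.6667) + (1.6667)·(1.6667) + (-3.3333)·(-3.3333) + (-0.3333)·(-0.3333) + (-4.3333)·(-4.3333)) / 5 = 53.3333/5 = 10.6667
  S = [[5.4667, 0.3333],
 [0.3333, 10.6667]].

Step 3 — invert S. det(S) = 5.4667·10.6667 - (0.3333)² = 58.2.
  S^{-1} = (1/det) · [[d, -b], [-b, a]] = [[0.1833, -0.0057],
 [-0.0057, 0.0939]].

Step 4 — quadratic form (x̄ - mu_0)^T · S^{-1} · (x̄ - mu_0):
  S^{-1} · (x̄ - mu_0) = (-0.0687, 0.1271),
  (x̄ - mu_0)^T · [...] = (-0.3333)·(-0.0687) + (1.3333)·(0.1271) = 0.1924.

Step 5 — scale by n: T² = 6 · 0.1924 = 1.1546.

T² ≈ 1.1546


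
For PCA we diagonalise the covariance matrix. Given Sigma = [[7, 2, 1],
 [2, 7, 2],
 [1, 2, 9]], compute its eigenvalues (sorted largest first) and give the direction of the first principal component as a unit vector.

Step 1 — characteristic polynomial p(λ) = det(λI - Sigma) = λ³ - tr·λ² + c_1·λ - det, where tr = trace, c_1 = sum of the principal 2×2 minors, det = det(Sigma):
  tr = 7 + 7 + 9 = 23,
  c_1 = (7·7 - (2)²) + (7·9 - (1)²) + (7·9 - (2)²) = 45 + 62 + 59 = 166,
  det = 7·(7·9 - (2)²) - (2)·((2)·9 - (2)·(1)) + (1)·((2)·(2) - 7·(1)) = 7·(59) - (2)·(16) + (1)·(-3) = 378.
  So p(λ) = λ³ - 23λ² + 166λ - 378.
Step 2 — look for an integer root (rational root theorem: any rational root is an integer divisor of 378). Testing λ = 7:
  p(7) = 343 - 1127 + 1162 - 378 = 0  ✓
  Dividing out (λ - 7): p(λ) = (λ - 7)(λ² - 16λ + 54).
Step 3 — remaining eigenvalues from the quadratic λ² - 16λ + 54 = 0:
  Δ = 16² - 4·54 = 256 - 216 = 40,  λ = (16 ± √40)/2 = (16 ± 6.3246)/2 ≈ 11.1623 or 4.8377.
  Sorted: λ_1 = 11.1623,  λ_2 = 7,  λ_3 = 4.8377  (check: sum = 23 = tr ✓).

Step 4 — unit eigenvector for λ_1 ≈ 11.1623: v spans the null space of (Sigma - λ_1 I), whose rows are
  r_1 = (-4.1623, 2, 1),  r_2 = (2, -4.1623, 2),  r_3 = (1, 2, -2.1623).
  v is orthogonal to every row, so take v ∝ r_1 × r_2 = ((2)·(2) - (1)·(-4.1623), (1)·(2) - (-4.1623)·(2), (-4.1623)·(-4.1623) - (2)·(2)) ≈ (8.1623, 10.3246, 13.3246).
  Let u = (8.1623, 10.3246, 13.3246).
  ||u|| = √((8.1623)² + (10.3246)² + (13.3246)²) = √(350.763) ≈ 18.7287,  v_1 = u/||u|| ≈ (0.4358, 0.5513, 0.7115) (||v_1|| = 1).

λ_1 = 11.1623,  λ_2 = 7,  λ_3 = 4.8377;  v_1 ≈ (0.4358, 0.5513, 0.7115)


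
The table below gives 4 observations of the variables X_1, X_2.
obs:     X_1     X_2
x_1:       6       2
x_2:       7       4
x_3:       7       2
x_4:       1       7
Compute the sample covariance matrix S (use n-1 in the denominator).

Step 1 — column means:
  mean(X_1) = (6 + 7 + 7 + 1) / 4 = 21/4 = 5.25
  mean(X_2) = (2 + 4 + 2 + 7) / 4 = 15/4 = 3.75

Step 2 — sample covariance S[i,j] = (1/(n-1)) · Σ_k (x_{k,i} - mean_i) · (x_{k,j} - mean_j), with n-1 = 3.
  S[X_1,X_1] = ((0.75)·(0.75) + (1.75)·(1.75) + (1.75)·(1.75) + (-4.25)·(-4.25)) / 3 = 24.75/3 = 8.25
  S[X_1,X_2] = ((0.75)·(-1.75) + (1.75)·(0.25) + (1.75)·(-1.75) + (-4.25)·(3.25)) / 3 = -17.75/3 = -5.9167
  S[X_2,X_2] = ((-1.75)·(-1.75) + (0.25)·(0.25) + (-1.75)·(-1.75) + (3.25)·(3.25)) / 3 = 16.75/3 = 5.5833

S is symmetric (S[j,i] = S[i,j]). Assembling:

S = [[8.25, -5.9167],
 [-5.9167, 5.5833]]


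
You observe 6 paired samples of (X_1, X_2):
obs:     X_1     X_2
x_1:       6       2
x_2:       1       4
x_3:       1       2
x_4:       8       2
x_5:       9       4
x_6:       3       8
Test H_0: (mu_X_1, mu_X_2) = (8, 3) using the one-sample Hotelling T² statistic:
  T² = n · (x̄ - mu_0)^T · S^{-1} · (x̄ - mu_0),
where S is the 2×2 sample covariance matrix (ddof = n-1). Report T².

Step 1 — sample mean vector:
  mean(X_1) = (6 + 1 + 1 + 8 + 9 + 3) / 6 = 28/6 = 4.6667
  mean(X_2) = (2 + 4 + 2 + 2 + 4 + 8) / 6 = 22/6 = 3.6667
  x̄ = (4.6667, 3.6667),  deviation x̄ - mu_0 = (4.6667, 3.6667) - (8, 3) = (-3.3333, 0.6667).

Step 2 — sample covariance matrix, S[i,j] = (1/(n-1)) · Σ_k (x_{k,i} - mean_i) · (x_{k,j} - mean_j), divisor n-1 = 5:
  S[X_1,X_1] = ((1.3333)·(1.3333) + (-3.6667)·(-3.6667) + (-3.6667)·(-3.6667) + (3.3333)·(3.3333) + (4.3333)·(4.3333) + (-1.6667)·(-1.6667)) / 5 = 61.3333/5 = 12.2667
  S[X_1,X_2] = ((1.3333)·(-1.6667) + (-3.6667)·(0.3333) + (-3.6667)·(-1.6667) + (3.3333)·(-1.6667) + (4.3333)·(0.3333) + (-1.6667)·(4.3333)) / 5 = -8.6667/5 = -1.7333
  S[X_2,X_2] = ((-1.6667)·(-1.6667) + (0.3333)·(0.3333) + (-1.6667)·(-1.6667) + (-1.6667)·(-1.6667) + (0.3333)·(0.3333) + (4.3333)·(4.3333)) / 5 = 27.3333/5 = 5.4667
  S = [[12.2667, -1.7333],
 [-1.7333, 5.4667]].

Step 3 — invert S. det(S) = 12.2667·5.4667 - (-1.7333)² = 64.0533.
  S^{-1} = (1/det) · [[d, -b], [-b, a]] = [[0.0853, 0.0271],
 [0.0271, 0.1915]].

Step 4 — quadratic form (x̄ - mu_0)^T · S^{-1} · (x̄ - mu_0):
  S^{-1} · (x̄ - mu_0) = (-0.2664, 0.0375),
  (x̄ - mu_0)^T · [...] = (-3.3333)·(-0.2664) + (0.6667)·(0.0375) = 0.9131.

Step 5 — scale by n: T² = 6 · 0.9131 = 5.4788.

T² ≈ 5.4788


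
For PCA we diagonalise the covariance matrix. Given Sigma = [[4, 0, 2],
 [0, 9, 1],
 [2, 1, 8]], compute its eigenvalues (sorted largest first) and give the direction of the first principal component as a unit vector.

Step 1 — characteristic polynomial p(λ) = det(λI - Sigma) = λ³ - tr·λ² + c_1·λ - det, where tr = trace, c_1 = sum of the principal 2×2 minors, det = det(Sigma):
  tr = 4 + 9 + 8 = 21,
  c_1 = (4·9 - (0)²) + (4·8 - (2)²) + (9·8 - (1)²) = 36 + 28 + 71 = 135,
  det = 4·(9·8 - (1)²) - (0)·((0)·8 - (1)·(2)) + (2)·((0)·(1) - 9·(2)) = 4·(71) - (0)·(-2) + (2)·(-18) = 248.
  So p(λ) = λ³ - 21λ² + 135λ - 248.
Step 2 — look for an integer root (rational root theorem: any rational root is an integer divisor of 248). Testing λ = 8:
  p(8) = 512 - 1344 + 1080 - 248 = 0  ✓
  Dividing out (λ - 8): p(λ) = (λ - 8)(λ² - 13λ + 31).
Step 3 — remaining eigenvalues from the quadratic λ² - 13λ + 31 = 0:
  Δ = 13² - 4·31 = 169 - 124 = 45,  λ = (13 ± √45)/2 = (13 ± 6.7082)/2 ≈ 9.8541 or 3.1459.
  Sorted: λ_1 = 9.8541,  λ_2 = 8,  λ_3 = 3.1459  (check: sum = 21 = tr ✓).

Step 4 — unit eigenvector for λ_1 ≈ 9.8541: v spans the null space of (Sigma - λ_1 I), whose rows are
  r_1 = (-5.8541, 0, 2),  r_2 = (0, -0.8541, 1),  r_3 = (2, 1, -1.8541).
  v is orthogonal to every row, so take v ∝ r_1 × r_2 = ((0)·(1) - (2)·(-0.8541), (2)·(0) - (-5.8541)·(1), (-5.8541)·(-0.8541) - (0)·(0)) ≈ (1.7082, 5.8541, 5).
  Let u = (1.7082, 5.8541, 5).
  ||u|| = √((1.7082)² + (5.8541)² + (5)²) = √(62.1885) ≈ 7.886,  v_1 = u/||u|| ≈ (0.2166, 0.7423, 0.634) (||v_1|| = 1).

λ_1 = 9.8541,  λ_2 = 8,  λ_3 = 3.1459;  v_1 ≈ (0.2166, 0.7423, 0.634)


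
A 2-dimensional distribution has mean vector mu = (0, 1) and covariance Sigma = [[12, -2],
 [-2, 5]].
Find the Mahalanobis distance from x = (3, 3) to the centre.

Step 1 — centre the observation: (x - mu) = (3, 2).

Step 2 — invert Sigma. det(Sigma) = 12·5 - (-2)² = 56.
  Sigma^{-1} = (1/det) · [[d, -b], [-b, a]] = [[0.0893, 0.0357],
 [0.0357, 0.2143]].

Step 3 — form the quadratic (x - mu)^T · Sigma^{-1} · (x - mu):
  Sigma^{-1} · (x - mu) = (0.3393, 0.5357).
  (x - mu)^T · [Sigma^{-1} · (x - mu)] = (3)·(0.3393) + (2)·(0.5357) = 2.0893.

Step 4 — take square root: d = √(2.0893) ≈ 1.4454.

d(x, mu) = √(2.0893) ≈ 1.4454


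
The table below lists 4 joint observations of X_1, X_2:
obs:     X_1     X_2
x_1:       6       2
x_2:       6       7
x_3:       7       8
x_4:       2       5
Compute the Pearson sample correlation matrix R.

Step 1 — column means:
  mean(X_1) = (6 + 6 + 7 + 2) / 4 = 21/4 = 5.25
  mean(X_2) = (2 + 7 + 8 + 5) / 4 = 22/4 = 5.5

Step 2 — sample variances and covariances s[i,j] = (1/(n-1)) · Σ_k (x_{k,i} - mean_i) · (x_{k,j} - mean_j), with n-1 = 3:
  s[X_1,X_1] = ((0.75)·(0.75) + (0.75)·(0.75) + (1.75)·(1.75) + (-3.25)·(-3.25)) / 3 = 14.75/3 = 4.9167
  s[X_1,X_2] = ((0.75)·(-3.5) + (0.75)·(1.5) + (1.75)·(2.5) + (-3.25)·(-0.5)) / 3 = 4.5/3 = 1.5
  s[X_2,X_2] = ((-3.5)·(-3.5) + (1.5)·(1.5) + (2.5)·(2.5) + (-0.5)·(-0.5)) / 3 = 21/3 = 7
  Sample standard deviations s_i = √(s[i,i]):
  s(X_1) = √(4.9167) = 2.2174
  s(X_2) = √(7) = 2.6458

Step 3 — r_{ij} = s_{ij} / (s_i · s_j):
  r[X_1,X_1] = 1 (diagonal).
  r[X_1,X_2] = 1.5 / (2.2174 · 2.6458) = 1.5 / 5.8666 = 0.2557
  r[X_2,X_2] = 1 (diagonal).

R is symmetric with unit diagonal. Assembling:

R = [[1, 0.2557],
 [0.2557, 1]]


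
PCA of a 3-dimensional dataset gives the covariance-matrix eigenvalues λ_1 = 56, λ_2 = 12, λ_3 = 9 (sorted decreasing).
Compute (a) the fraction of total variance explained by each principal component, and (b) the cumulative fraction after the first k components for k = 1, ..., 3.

Step 1 — total variance = trace(Sigma) = Σ λ_i = 56 + 12 + 9 = 77.

Step 2 — fraction explained by component i = λ_i / Σ λ:
  PC1: 56/77 = 0.7273
  PC2: 12/77 = 0.1558
  PC3: 9/77 = 0.1169

Step 3 — cumulative fraction after k components = (λ_1 + ... + λ_k) / Σ λ:
  k = 1: 56/77 = 0.7273
  k = 2: (56 + 12)/77 = 68/77 = 0.8831
  k = 3: (56 + 12 + 9)/77 = 77/77 = 1

Summary (fraction, with percent):

explained: PC1 0.7273 (72.73%), PC2 0.1558 (15.58%), PC3 0.1169 (11.69%);  cumulative: 0.7273, 0.8831, 1


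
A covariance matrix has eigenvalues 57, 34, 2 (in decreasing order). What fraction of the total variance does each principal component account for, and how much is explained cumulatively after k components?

Step 1 — total variance = trace(Sigma) = Σ λ_i = 57 + 34 + 2 = 93.

Step 2 — fraction explained by component i = λ_i / Σ λ:
  PC1: 57/93 = 0.6129
  PC2: 34/93 = 0.3656
  PC3: 2/93 = 0.0215

Step 3 — cumulative fraction after k components = (λ_1 + ... + λ_k) / Σ λ:
  k = 1: 57/93 = 0.6129
  k = 2: (57 + 34)/93 = 91/93 = 0.9785
  k = 3: (57 + 34 + 2)/93 = 93/93 = 1

Summary (fraction, with percent):

explained: PC1 0.6129 (61.29%), PC2 0.3656 (36.56%), PC3 0.0215 (2.15%);  cumulative: 0.6129, 0.9785, 1


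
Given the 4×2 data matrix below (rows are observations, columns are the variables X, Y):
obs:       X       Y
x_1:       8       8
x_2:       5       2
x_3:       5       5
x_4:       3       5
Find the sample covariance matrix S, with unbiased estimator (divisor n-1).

Step 1 — column means:
  mean(X) = (8 + 5 + 5 + 3) / 4 = 21/4 = 5.25
  mean(Y) = (8 + 2 + 5 + 5) / 4 = 20/4 = 5

Step 2 — sample covariance S[i,j] = (1/(n-1)) · Σ_k (x_{k,i} - mean_i) · (x_{k,j} - mean_j), with n-1 = 3.
  S[X,X] = ((2.75)·(2.75) + (-0.25)·(-0.25) + (-0.25)·(-0.25) + (-2.25)·(-2.25)) / 3 = 12.75/3 = 4.25
  S[X,Y] = ((2.75)·(3) + (-0.25)·(-3) + (-0.25)·(0) + (-2.25)·(0)) / 3 = 9/3 = 3
  S[Y,Y] = ((3)·(3) + (-3)·(-3) + (0)·(0) + (0)·(0)) / 3 = 18/3 = 6

S is symmetric (S[j,i] = S[i,j]). Assembling:

S = [[4.25, 3],
 [3, 6]]


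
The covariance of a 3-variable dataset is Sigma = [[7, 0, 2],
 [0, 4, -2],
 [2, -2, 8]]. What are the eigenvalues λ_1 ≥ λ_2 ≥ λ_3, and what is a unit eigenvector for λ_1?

Step 1 — characteristic polynomial p(λ) = det(λI - Sigma) = λ³ - tr·λ² + c_1·λ - det, where tr = trace, c_1 = sum of the principal 2×2 minors, det = det(Sigma):
  tr = 7 + 4 + 8 = 19,
  c_1 = (7·4 - (0)²) + (7·8 - (2)²) + (4·8 - (-2)²) = 28 + 52 + 28 = 108,
  det = 7·(4·8 - (-2)²) - (0)·((0)·8 - (-2)·(2)) + (2)·((0)·(-2) - 4·(2)) = 7·(28) - (0)·(4) + (2)·(-8) = 180.
  So p(λ) = λ³ - 19λ² + 108λ - 180.
Step 2 — look for an integer root (rational root theorem: any rational root is an integer divisor of 180). Testing λ = 3:
  p(3) = 27 - 171 + 324 - 180 = 0  ✓
  Dividing out (λ - 3): p(λ) = (λ - 3)(λ² - 16λ + 60).
Step 3 — remaining eigenvalues from the quadratic λ² - 16λ + 60 = 0:
  Δ = 16² - 4·60 = 256 - 240 = 16,  λ = (16 ± √16)/2 = (16 ± 4)/2 = 10 or 6.
  Sorted: λ_1 = 10,  λ_2 = 6,  λ_3 = 3  (check: sum = 19 = tr ✓).

Step 4 — unit eigenvector for λ_1 = 10: v spans the null space of (Sigma - λ_1 I), whose rows are
  r_1 = (-3, 0, 2),  r_2 = (0, -6, -2),  r_3 = (2, -2, -2).
  v is orthogonal to every row, so take v ∝ r_1 × r_2 = ((0)·(-2) - (2)·(-6), (2)·(0) - (-3)·(-2), (-3)·(-6) - (0)·(0)) = (12, -6, 18).
  Rescale (divide by 6): u = (2, -1, 3).
  ||u|| = √((2)² + (-1)² + (3)²) = √(14) ≈ 3.7417,  v_1 = u/||u|| ≈ (0.5345, -0.2673, 0.8018) (||v_1|| = 1).

λ_1 = 10,  λ_2 = 6,  λ_3 = 3;  v_1 ≈ (0.5345, -0.2673, 0.8018)


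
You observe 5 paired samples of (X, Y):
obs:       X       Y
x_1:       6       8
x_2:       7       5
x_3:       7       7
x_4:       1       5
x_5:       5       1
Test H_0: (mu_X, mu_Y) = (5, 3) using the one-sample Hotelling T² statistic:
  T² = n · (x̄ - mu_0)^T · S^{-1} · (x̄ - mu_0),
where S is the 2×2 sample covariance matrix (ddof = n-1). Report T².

Step 1 — sample mean vector:
  mean(X) = (6 + 7 + 7 + 1 + 5) / 5 = 26/5 = 5.2
  mean(Y) = (8 + 5 + 7 + 5 + 1) / 5 = 26/5 = 5.2
  x̄ = (5.2, 5.2),  deviation x̄ - mu_0 = (5.2, 5.2) - (5, 3) = (0.2, 2.2).

Step 2 — sample covariance matrix, S[i,j] = (1/(n-1)) · Σ_k (x_{k,i} - mean_i) · (x_{k,j} - mean_j), divisor n-1 = 4:
  S[X,X] = ((0.8)·(0.8) + (1.8)·(1.8) + (1.8)·(1.8) + (-4.2)·(-4.2) + (-0.2)·(-0.2)) / 4 = 24.8/4 = 6.2
  S[X,Y] = ((0.8)·(2.8) + (1.8)·(-0.2) + (1.8)·(1.8) + (-4.2)·(-0.2) + (-0.2)·(-4.2)) / 4 = 6.8/4 = 1.7
  S[Y,Y] = ((2.8)·(2.8) + (-0.2)·(-0.2) + (1.8)·(1.8) + (-0.2)·(-0.2) + (-4.2)·(-4.2)) / 4 = 28.8/4 = 7.2
  S = [[6.2, 1.7],
 [1.7, 7.2]].

Step 3 — invert S. det(S) = 6.2·7.2 - (1.7)² = 41.75.
  S^{-1} = (1/det) · [[d, -b], [-b, a]] = [[0.1725, -0.0407],
 [-0.0407, 0.1485]].

Step 4 — quadratic form (x̄ - mu_0)^T · S^{-1} · (x̄ - mu_0):
  S^{-1} · (x̄ - mu_0) = (-0.0551, 0.3186),
  (x̄ - mu_0)^T · [...] = (0.2)·(-0.0551) + (2.2)·(0.3186) = 0.6898.

Step 5 — scale by n: T² = 5 · 0.6898 = 3.4491.

T² ≈ 3.4491


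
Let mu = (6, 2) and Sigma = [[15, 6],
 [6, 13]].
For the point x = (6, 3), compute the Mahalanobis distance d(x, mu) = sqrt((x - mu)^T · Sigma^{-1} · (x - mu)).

Step 1 — centre the observation: (x - mu) = (0, 1).

Step 2 — invert Sigma. det(Sigma) = 15·13 - (6)² = 159.
  Sigma^{-1} = (1/det) · [[d, -b], [-b, a]] = [[0.0818, -0.0377],
 [-0.0377, 0.0943]].

Step 3 — form the quadratic (x - mu)^T · Sigma^{-1} · (x - mu):
  Sigma^{-1} · (x - mu) = (-0.0377, 0.0943).
  (x - mu)^T · [Sigma^{-1} · (x - mu)] = (0)·(-0.0377) + (1)·(0.0943) = 0.0943.

Step 4 — take square root: d = √(0.0943) ≈ 0.3071.

d(x, mu) = √(0.0943) ≈ 0.3071


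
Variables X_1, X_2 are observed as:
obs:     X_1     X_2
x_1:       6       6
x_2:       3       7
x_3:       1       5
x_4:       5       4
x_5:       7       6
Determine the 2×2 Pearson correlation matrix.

Step 1 — column means:
  mean(X_1) = (6 + 3 + 1 + 5 + 7) / 5 = 22/5 = 4.4
  mean(X_2) = (6 + 7 + 5 + 4 + 6) / 5 = 28/5 = 5.6

Step 2 — sample variances and covariances s[i,j] = (1/(n-1)) · Σ_k (x_{k,i} - mean_i) · (x_{k,j} - mean_j), with n-1 = 4:
  s[X_1,X_1] = ((1.6)·(1.6) + (-1.4)·(-1.4) + (-3.4)·(-3.4) + (0.6)·(0.6) + (2.6)·(2.6)) / 4 = 23.2/4 = 5.8
  s[X_1,X_2] = ((1.6)·(0.4) + (-1.4)·(1.4) + (-3.4)·(-0.6) + (0.6)·(-1.6) + (2.6)·(0.4)) / 4 = 0.8/4 = 0.2
  s[X_2,X_2] = ((0.4)·(0.4) + (1.4)·(1.4) + (-0.6)·(-0.6) + (-1.6)·(-1.6) + (0.4)·(0.4)) / 4 = 5.2/4 = 1.3
  Sample standard deviations s_i = √(s[i,i]):
  s(X_1) = √(5.8) = 2.4083
  s(X_2) = √(1.3) = 1.1402

Step 3 — r_{ij} = s_{ij} / (s_i · s_j):
  r[X_1,X_1] = 1 (diagonal).
  r[X_1,X_2] = 0.2 / (2.4083 · 1.1402) = 0.2 / 2.7459 = 0.0728
  r[X_2,X_2] = 1 (diagonal).

R is symmetric with unit diagonal. Assembling:

R = [[1, 0.0728],
 [0.0728, 1]]
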